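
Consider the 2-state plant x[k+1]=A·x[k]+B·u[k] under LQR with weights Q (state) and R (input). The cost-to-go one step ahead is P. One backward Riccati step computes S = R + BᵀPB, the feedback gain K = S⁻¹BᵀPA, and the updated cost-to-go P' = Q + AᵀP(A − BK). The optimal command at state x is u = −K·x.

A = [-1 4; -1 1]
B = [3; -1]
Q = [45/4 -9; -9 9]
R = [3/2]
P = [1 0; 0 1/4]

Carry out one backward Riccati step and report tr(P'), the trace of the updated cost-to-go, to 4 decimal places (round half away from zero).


24.2035

BᵀP = [3.0000 -0.2500]
S = R + BᵀPB = [3/2] + [9.2500] = [10.7500]
BᵀPA = [-2.7500 11.7500]
K = S⁻¹·BᵀPA = [-0.2558 1.0930]
A−BK = [-0.2326 0.7209; -1.2558 2.0930]
AᵀP(A−BK) = [0.5465 -1.2442; -1.2442 3.4070]
P' = Q + AᵀP(A−BK) = [11.7965 -10.2442; -10.2442 12.4070]
tr(P') = 24.2035


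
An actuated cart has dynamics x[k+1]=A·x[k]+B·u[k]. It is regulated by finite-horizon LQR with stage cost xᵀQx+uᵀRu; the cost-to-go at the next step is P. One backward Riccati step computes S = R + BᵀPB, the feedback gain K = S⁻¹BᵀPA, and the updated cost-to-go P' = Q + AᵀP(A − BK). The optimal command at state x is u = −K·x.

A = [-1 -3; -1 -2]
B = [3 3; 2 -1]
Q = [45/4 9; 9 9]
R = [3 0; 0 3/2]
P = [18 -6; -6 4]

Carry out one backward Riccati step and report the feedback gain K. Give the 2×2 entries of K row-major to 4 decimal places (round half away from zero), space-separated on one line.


BᵀP = [42.0000 -10.0000; 60.0000 -22.0000]
S = R + BᵀPB = [3 0; 0 3/2] + [106.0000 136.0000; 136.0000 202.0000] = [109.0000 136.0000; 136.0000 203.5000]
BᵀPA = [-32.0000 -106.0000; -38.0000 -136.0000]
K = S⁻¹·BᵀPA = [-0.3647 -0.8344; 0.0570 -0.1107]
A−BK = [-0.0769 -0.1648; -0.2137 -0.4420]
AᵀP(A−BK) = [0.4957 1.0940; 1.0940 2.5031]
P' = Q + AᵀP(A−BK) = [11.7457 10.0940; 10.0940 11.5031]
tr(P') = 23.2488

-0.3647 -0.8344 0.0570 -0.1107


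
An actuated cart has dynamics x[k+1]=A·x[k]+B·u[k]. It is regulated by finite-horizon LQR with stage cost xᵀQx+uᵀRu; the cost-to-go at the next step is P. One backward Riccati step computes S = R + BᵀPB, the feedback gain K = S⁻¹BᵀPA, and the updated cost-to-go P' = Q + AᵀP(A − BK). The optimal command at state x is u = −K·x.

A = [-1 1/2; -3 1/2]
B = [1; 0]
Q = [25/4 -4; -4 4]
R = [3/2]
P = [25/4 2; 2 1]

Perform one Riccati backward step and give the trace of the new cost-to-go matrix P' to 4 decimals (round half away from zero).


18.7540

BᵀP = [6.2500 2.0000]
S = R + BᵀPB = [3/2] + [6.2500] = [7.7500]
BᵀPA = [-12.2500 4.1250]
K = S⁻¹·BᵀPA = [-1.5806 0.5323]
A−BK = [0.5806 -0.0323; -3.0000 0.5000]
AᵀP(A−BK) = [7.8871 -2.1048; -2.1048 0.6169]
P' = Q + AᵀP(A−BK) = [14.1371 -6.1048; -6.1048 4.6169]
tr(P') = 18.7540


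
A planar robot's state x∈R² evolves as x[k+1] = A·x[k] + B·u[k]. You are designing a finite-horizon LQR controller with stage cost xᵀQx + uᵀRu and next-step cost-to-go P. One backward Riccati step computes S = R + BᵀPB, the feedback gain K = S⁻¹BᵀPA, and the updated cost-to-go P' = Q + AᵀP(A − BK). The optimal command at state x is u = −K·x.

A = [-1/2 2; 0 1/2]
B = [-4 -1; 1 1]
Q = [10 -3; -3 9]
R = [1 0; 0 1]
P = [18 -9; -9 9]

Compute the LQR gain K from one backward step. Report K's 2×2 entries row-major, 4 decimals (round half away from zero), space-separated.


0.1416 -0.6530 -0.0944 0.8103

BᵀP = [-81.0000 45.0000; -27.0000 18.0000]
S = R + BᵀPB = [1 0; 0 1] + [369.0000 126.0000; 126.0000 45.0000] = [370.0000 126.0000; 126.0000 46.0000]
BᵀPA = [40.5000 -139.5000; 13.5000 -45.0000]
K = S⁻¹·BᵀPA = [0.1416 -0.6530; -0.0944 0.8103]
A−BK = [-0.0280 0.1984; -0.0472 0.3427]
AᵀP(A−BK) = [0.0393 -0.2439; -0.2439 1.6246]
P' = Q + AᵀP(A−BK) = [10.0393 -3.2439; -3.2439 10.6246]
tr(P') = 20.6639


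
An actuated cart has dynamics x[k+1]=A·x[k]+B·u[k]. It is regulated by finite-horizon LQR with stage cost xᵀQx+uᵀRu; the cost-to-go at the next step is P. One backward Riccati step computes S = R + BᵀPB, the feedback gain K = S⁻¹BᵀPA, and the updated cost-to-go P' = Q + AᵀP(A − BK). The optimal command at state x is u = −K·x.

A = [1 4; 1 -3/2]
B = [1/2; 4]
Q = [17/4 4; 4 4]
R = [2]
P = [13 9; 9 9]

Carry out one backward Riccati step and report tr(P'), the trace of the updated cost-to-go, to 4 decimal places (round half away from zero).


BᵀP = [42.5000 40.5000]
S = R + BᵀPB = [2] + [183.2500] = [185.2500]
BᵀPA = [83.0000 109.2500]
K = S⁻¹·BᵀPA = [0.4480 0.5897]
A−BK = [0.7760 3.7051; -0.7922 -3.8590]
AᵀP(A−BK) = [2.8124 12.0513; 12.0513 55.8205]
P' = Q + AᵀP(A−BK) = [7.0624 16.0513; 16.0513 59.8205]
tr(P') = 66.8829

66.8829


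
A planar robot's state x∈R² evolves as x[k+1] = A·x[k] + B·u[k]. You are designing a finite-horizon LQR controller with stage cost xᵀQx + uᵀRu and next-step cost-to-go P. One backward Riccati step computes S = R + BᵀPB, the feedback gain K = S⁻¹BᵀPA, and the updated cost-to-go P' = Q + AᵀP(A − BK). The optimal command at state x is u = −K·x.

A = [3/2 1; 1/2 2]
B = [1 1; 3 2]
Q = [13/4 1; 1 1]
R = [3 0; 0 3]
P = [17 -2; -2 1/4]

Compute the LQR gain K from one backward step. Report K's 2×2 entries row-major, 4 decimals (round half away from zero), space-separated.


BᵀP = [11.0000 -1.2500; 13.0000 -1.5000]
S = R + BᵀPB = [3 0; 0 3] + [7.2500 8.5000; 8.5000 10.0000] = [10.2500 8.5000; 8.5000 13.0000]
BᵀPA = [15.8750 8.5000; 18.7500 10.0000]
K = S⁻¹·BᵀPA = [0.7705 0.4180; 0.9385 0.4959]
A−BK = [-0.2090 0.0861; -3.6885 -0.2459]
AᵀP(A−BK) = [5.4836 2.8156; 2.8156 1.4877]
P' = Q + AᵀP(A−BK) = [8.7336 3.8156; 3.8156 2.4877]
tr(P') = 11.2213

0.7705 0.4180 0.9385 0.4959


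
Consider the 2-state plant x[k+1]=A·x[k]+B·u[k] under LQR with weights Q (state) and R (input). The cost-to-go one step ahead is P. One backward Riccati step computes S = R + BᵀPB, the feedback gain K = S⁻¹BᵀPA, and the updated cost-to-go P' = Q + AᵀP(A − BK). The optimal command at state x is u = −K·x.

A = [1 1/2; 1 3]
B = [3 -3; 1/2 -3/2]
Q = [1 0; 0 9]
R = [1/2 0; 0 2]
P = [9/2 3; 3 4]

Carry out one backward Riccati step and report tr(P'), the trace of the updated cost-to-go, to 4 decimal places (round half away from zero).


BᵀP = [15.0000 11.0000; -18.0000 -15.0000]
S = R + BᵀPB = [1/2 0; 0 2] + [50.5000 -61.5000; -61.5000 76.5000] = [51.0000 -61.5000; -61.5000 78.5000]
BᵀPA = [26.0000 40.5000; -33.0000 -54.0000]
K = S⁻¹·BᵀPA = [0.0520 -0.6407; -0.3797 -1.1898]
A−BK = [-0.2949 -1.1475; 0.4045 1.5356]
AᵀP(A−BK) = [0.6198 2.1432; 2.1432 7.8216]
P' = Q + AᵀP(A−BK) = [1.6198 2.1432; 2.1432 16.8216]
tr(P') = 18.4414

18.4414


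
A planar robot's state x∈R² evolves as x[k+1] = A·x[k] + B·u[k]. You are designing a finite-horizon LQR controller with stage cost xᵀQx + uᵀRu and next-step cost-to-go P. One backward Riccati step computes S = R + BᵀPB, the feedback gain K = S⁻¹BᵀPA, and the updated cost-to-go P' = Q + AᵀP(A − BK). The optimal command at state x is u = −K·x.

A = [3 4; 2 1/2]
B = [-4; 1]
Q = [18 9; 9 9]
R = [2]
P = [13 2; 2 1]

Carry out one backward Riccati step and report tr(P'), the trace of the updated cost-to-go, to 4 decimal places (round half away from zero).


BᵀP = [-50.0000 -7.0000]
S = R + BᵀPB = [2] + [193.0000] = [195.0000]
BᵀPA = [-164.0000 -203.5000]
K = S⁻¹·BᵀPA = [-0.8410 -1.0436]
A−BK = [-0.3641 -0.1744; 2.8410 1.5436]
AᵀP(A−BK) = [7.0718 4.8513; 4.8513 3.8795]
P' = Q + AᵀP(A−BK) = [25.0718 13.8513; 13.8513 12.8795]
tr(P') = 37.9513

37.9513


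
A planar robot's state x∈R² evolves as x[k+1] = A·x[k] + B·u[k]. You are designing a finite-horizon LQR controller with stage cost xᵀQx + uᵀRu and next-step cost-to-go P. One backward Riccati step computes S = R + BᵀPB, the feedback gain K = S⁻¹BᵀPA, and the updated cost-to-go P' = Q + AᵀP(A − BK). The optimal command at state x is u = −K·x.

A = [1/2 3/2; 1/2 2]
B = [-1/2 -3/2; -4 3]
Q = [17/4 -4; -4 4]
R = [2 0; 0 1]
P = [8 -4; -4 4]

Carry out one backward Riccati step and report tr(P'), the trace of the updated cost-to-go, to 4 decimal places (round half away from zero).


BᵀP = [12.0000 -14.0000; -24.0000 18.0000]
S = R + BᵀPB = [2 0; 0 1] + [50.0000 -60.0000; -60.0000 90.0000] = [52.0000 -60.0000; -60.0000 91.0000]
BᵀPA = [-1.0000 -10.0000; -3.0000 0.0000]
K = S⁻¹·BᵀPA = [-0.2394 -0.8039; -0.1908 -0.5300]
A−BK = [0.0941 0.3030; 0.1148 0.3746]
AᵀP(A−BK) = [0.1882 0.6060; 0.6060 1.9611]
P' = Q + AᵀP(A−BK) = [4.4382 -3.3940; -3.3940 5.9611]
tr(P') = 10.3993

10.3993


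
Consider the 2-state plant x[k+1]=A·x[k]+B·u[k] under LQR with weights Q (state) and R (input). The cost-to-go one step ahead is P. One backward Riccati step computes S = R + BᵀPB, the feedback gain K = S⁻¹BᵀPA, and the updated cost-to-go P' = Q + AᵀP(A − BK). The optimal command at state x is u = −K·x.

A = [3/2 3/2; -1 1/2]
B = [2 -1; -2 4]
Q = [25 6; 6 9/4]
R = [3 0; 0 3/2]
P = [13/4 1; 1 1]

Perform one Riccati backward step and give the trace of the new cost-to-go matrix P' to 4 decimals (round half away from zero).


BᵀP = [4.5000 0.0000; 0.7500 3.0000]
S = R + BᵀPB = [3 0; 0 3/2] + [9.0000 -4.5000; -4.5000 11.2500] = [12.0000 -4.5000; -4.5000 12.7500]
BᵀPA = [6.7500 6.7500; -1.8750 2.6250]
K = S⁻¹·BᵀPA = [0.5847 0.7373; 0.0593 0.4661]
A−BK = [0.3898 0.4915; -0.0678 0.1102]
AᵀP(A−BK) = [1.4767 1.9597; 1.9597 2.8623]
P' = Q + AᵀP(A−BK) = [26.4767 7.9597; 7.9597 5.1123]
tr(P') = 31.5890

31.5890


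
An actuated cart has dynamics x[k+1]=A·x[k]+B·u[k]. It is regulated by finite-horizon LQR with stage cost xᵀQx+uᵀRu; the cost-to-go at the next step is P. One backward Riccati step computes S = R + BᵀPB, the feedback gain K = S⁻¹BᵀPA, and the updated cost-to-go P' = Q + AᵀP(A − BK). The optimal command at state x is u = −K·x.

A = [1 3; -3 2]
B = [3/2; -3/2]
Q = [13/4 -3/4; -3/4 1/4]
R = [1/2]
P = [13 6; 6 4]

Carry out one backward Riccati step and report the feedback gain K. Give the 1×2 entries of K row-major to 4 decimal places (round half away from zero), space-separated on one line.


BᵀP = [10.5000 3.0000]
S = R + BᵀPB = [1/2] + [11.2500] = [11.7500]
BᵀPA = [1.5000 37.5000]
K = S⁻¹·BᵀPA = [0.1277 3.1915]
A−BK = [0.8085 -1.7872; -2.8085 6.7872]
AᵀP(A−BK) = [12.8085 -31.7872; -31.7872 85.3191]
P' = Q + AᵀP(A−BK) = [16.0585 -32.5372; -32.5372 85.5691]
tr(P') = 101.6277

0.1277 3.1915


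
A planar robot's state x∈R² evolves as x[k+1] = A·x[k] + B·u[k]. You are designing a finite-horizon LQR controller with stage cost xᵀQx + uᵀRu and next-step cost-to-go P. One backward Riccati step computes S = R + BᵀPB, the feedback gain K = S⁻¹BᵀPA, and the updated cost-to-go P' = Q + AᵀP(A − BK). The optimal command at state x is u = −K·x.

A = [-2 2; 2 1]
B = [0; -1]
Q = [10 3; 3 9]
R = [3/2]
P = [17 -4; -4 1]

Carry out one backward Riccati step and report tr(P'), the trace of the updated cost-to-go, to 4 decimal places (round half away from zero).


BᵀP = [4.0000 -1.0000]
S = R + BᵀPB = [3/2] + [1.0000] = [2.5000]
BᵀPA = [-10.0000 7.0000]
K = S⁻¹·BᵀPA = [-4.0000 2.8000]
A−BK = [-2.0000 2.0000; -2.0000 3.8000]
AᵀP(A−BK) = [64.0000 -46.0000; -46.0000 33.4000]
P' = Q + AᵀP(A−BK) = [74.0000 -43.0000; -43.0000 42.4000]
tr(P') = 116.4000

116.4000


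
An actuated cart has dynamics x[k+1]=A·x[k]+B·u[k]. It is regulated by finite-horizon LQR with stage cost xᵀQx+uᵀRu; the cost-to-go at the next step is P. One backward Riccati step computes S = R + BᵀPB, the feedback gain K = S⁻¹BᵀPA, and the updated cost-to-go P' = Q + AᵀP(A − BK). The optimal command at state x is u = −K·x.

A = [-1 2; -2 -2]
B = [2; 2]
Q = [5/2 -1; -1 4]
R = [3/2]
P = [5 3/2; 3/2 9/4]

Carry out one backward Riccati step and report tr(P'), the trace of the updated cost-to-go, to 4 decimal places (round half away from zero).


22.2059

BᵀP = [13.0000 7.5000]
S = R + BᵀPB = [3/2] + [41.0000] = [42.5000]
BᵀPA = [-28.0000 11.0000]
K = S⁻¹·BᵀPA = [-0.6588 0.2588]
A−BK = [0.3176 1.4824; -0.6824 -2.5176]
AᵀP(A−BK) = [1.5529 3.2471; 3.2471 14.1529]
P' = Q + AᵀP(A−BK) = [4.0529 2.2471; 2.2471 18.1529]
tr(P') = 22.2059


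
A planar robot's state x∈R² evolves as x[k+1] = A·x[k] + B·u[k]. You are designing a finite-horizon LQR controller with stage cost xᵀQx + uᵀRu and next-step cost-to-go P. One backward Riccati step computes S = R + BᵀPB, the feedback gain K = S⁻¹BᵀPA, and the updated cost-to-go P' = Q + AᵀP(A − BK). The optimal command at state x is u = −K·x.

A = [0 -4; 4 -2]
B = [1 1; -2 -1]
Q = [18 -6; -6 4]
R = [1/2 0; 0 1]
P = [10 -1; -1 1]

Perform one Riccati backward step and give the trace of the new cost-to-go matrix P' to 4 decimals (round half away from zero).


BᵀP = [12.0000 -3.0000; 11.0000 -2.0000]
S = R + BᵀPB = [1/2 0; 0 1] + [18.0000 15.0000; 15.0000 13.0000] = [18.5000 15.0000; 15.0000 14.0000]
BᵀPA = [-12.0000 -42.0000; -8.0000 -40.0000]
K = S⁻¹·BᵀPA = [-1.4118 0.3529; 0.9412 -3.2353]
A−BK = [0.4706 -1.1176; 2.1176 -4.5294]
AᵀP(A−BK) = [6.5882 -13.6471; -13.6471 33.4118]
P' = Q + AᵀP(A−BK) = [24.5882 -19.6471; -19.6471 37.4118]
tr(P') = 62.0000

62.0000


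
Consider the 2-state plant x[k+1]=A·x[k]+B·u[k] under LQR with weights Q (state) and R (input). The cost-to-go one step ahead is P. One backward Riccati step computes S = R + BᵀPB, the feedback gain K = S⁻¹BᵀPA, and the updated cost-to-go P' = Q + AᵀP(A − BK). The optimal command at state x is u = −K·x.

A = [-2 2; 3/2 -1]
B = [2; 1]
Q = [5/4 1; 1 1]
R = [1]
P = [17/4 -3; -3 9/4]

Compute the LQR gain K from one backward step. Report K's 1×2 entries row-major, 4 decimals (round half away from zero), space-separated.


-2.0152 1.7879

BᵀP = [5.5000 -3.7500]
S = R + BᵀPB = [1] + [7.2500] = [8.2500]
BᵀPA = [-16.6250 14.7500]
K = S⁻¹·BᵀPA = [-2.0152 1.7879]
A−BK = [2.0303 -1.5758; 3.5152 -2.7879]
AᵀP(A−BK) = [6.5606 -5.6515; -5.6515 4.8788]
P' = Q + AᵀP(A−BK) = [7.8106 -4.6515; -4.6515 5.8788]
tr(P') = 13.6894


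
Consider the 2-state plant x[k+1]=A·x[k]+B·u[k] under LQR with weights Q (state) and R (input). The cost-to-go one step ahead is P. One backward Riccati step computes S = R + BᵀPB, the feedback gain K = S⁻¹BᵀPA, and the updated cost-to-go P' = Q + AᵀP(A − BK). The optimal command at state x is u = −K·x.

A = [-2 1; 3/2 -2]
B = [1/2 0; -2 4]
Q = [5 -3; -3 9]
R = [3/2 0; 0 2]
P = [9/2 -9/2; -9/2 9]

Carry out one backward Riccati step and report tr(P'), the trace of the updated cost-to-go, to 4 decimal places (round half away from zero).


BᵀP = [11.2500 -20.2500; -18.0000 36.0000]
S = R + BᵀPB = [3/2 0; 0 2] + [46.1250 -81.0000; -81.0000 144.0000] = [47.6250 -81.0000; -81.0000 146.0000]
BᵀPA = [-52.8750 51.7500; 90.0000 -90.0000]
K = S⁻¹·BᵀPA = [-1.0956 0.6769; 0.0086 -0.2409]
A−BK = [-1.4522 0.6616; -0.7256 0.3174]
AᵀP(A−BK) = [6.5457 -3.2782; -3.2782 1.7897]
P' = Q + AᵀP(A−BK) = [11.5457 -6.2782; -6.2782 10.7897]
tr(P') = 22.3353

22.3353


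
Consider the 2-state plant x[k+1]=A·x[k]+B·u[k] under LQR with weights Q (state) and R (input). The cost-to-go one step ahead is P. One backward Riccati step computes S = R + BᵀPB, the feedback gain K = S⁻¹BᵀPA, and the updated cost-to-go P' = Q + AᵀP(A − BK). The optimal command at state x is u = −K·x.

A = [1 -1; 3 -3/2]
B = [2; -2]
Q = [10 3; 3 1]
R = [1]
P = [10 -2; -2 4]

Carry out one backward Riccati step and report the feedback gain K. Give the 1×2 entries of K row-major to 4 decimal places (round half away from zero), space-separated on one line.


-0.1644 -0.0822

BᵀP = [24.0000 -12.0000]
S = R + BᵀPB = [1] + [72.0000] = [73.0000]
BᵀPA = [-12.0000 -6.0000]
K = S⁻¹·BᵀPA = [-0.1644 -0.0822]
A−BK = [1.3288 -0.8356; 2.6712 -1.6644]
AᵀP(A−BK) = [32.0274 -19.9863; -19.9863 12.5068]
P' = Q + AᵀP(A−BK) = [42.0274 -16.9863; -16.9863 13.5068]
tr(P') = 55.5342


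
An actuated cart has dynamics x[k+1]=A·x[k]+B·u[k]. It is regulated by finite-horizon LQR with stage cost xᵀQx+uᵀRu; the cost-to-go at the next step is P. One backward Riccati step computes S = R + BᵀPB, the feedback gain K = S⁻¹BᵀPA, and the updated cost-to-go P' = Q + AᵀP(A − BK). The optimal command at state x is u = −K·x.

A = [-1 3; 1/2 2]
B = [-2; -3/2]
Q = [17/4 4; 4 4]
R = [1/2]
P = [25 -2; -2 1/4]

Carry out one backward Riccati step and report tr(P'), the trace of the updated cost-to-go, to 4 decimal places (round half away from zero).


9.7002

BᵀP = [-47.0000 3.6250]
S = R + BᵀPB = [1/2] + [88.5625] = [89.0625]
BᵀPA = [48.8125 -133.7500]
K = S⁻¹·BᵀPA = [0.5481 -1.5018]
A−BK = [0.0961 -0.0035; 1.3221 -0.2526]
AᵀP(A−BK) = [0.3098 -0.4456; -0.4456 1.1404]
P' = Q + AᵀP(A−BK) = [4.5598 3.5544; 3.5544 5.1404]
tr(P') = 9.7002


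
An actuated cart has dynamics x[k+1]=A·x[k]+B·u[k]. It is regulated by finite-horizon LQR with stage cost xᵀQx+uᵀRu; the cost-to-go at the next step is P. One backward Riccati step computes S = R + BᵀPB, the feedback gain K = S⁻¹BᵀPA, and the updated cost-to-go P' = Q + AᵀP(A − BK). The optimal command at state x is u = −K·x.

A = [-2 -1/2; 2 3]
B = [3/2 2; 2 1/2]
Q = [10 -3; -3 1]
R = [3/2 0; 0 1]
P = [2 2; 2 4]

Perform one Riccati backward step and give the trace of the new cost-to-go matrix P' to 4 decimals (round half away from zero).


18.9282

BᵀP = [7.0000 11.0000; 5.0000 6.0000]
S = R + BᵀPB = [3/2 0; 0 1] + [32.5000 19.5000; 19.5000 13.0000] = [34.0000 19.5000; 19.5000 14.0000]
BᵀPA = [8.0000 29.5000; 2.0000 15.5000]
K = S⁻¹·BᵀPA = [0.7624 1.1567; -0.9191 -0.5039]
A−BK = [-1.3055 -1.2272; 0.9347 0.9386]
AᵀP(A−BK) = [3.7389 3.7546; 3.7546 4.1893]
P' = Q + AᵀP(A−BK) = [13.7389 0.7546; 0.7546 5.1893]
tr(P') = 18.9282


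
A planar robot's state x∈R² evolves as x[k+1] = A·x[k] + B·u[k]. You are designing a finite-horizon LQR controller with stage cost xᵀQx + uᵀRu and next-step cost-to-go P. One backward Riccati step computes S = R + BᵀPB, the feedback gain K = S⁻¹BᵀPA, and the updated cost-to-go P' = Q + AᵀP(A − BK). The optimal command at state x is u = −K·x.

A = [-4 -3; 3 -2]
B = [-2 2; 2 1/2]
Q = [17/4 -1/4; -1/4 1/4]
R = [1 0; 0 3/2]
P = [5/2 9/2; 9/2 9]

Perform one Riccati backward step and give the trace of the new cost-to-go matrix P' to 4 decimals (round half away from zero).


11.9182

BᵀP = [4.0000 9.0000; 7.2500 13.5000]
S = R + BᵀPB = [1 0; 0 3/2] + [10.0000 12.5000; 12.5000 21.2500] = [11.0000 12.5000; 12.5000 22.7500]
BᵀPA = [11.0000 -30.0000; 11.5000 -48.7500]
K = S⁻¹·BᵀPA = [1.1330 -0.7779; -0.1170 -1.7154]
A−BK = [-1.5000 -1.1250; 0.7926 0.4136]
AᵀP(A−BK) = [1.8830 -0.2154; -0.2154 5.5352]
P' = Q + AᵀP(A−BK) = [6.1330 -0.4654; -0.4654 5.7852]
tr(P') = 11.9182


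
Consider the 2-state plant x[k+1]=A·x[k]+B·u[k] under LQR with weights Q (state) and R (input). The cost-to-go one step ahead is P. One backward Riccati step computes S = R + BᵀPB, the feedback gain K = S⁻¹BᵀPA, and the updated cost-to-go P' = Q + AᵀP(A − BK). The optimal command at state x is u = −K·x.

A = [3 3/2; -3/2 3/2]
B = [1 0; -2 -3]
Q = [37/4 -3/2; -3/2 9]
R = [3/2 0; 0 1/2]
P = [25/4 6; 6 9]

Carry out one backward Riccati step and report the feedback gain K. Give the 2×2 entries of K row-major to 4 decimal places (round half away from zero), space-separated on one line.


1.7445 0.8292 -0.9362 -1.1945

BᵀP = [-5.7500 -12.0000; -18.0000 -27.0000]
S = R + BᵀPB = [3/2 0; 0 1/2] + [18.2500 36.0000; 36.0000 81.0000] = [19.7500 36.0000; 36.0000 81.5000]
BᵀPA = [0.7500 -26.6250; -13.5000 -67.5000]
K = S⁻¹·BᵀPA = [1.7445 0.8292; -0.9362 -1.1945]
A−BK = [1.2555 0.6708; -0.8196 -0.4251]
AᵀP(A−BK) = [8.5525 4.6273; 4.6273 2.7616]
P' = Q + AᵀP(A−BK) = [17.8025 3.1273; 3.1273 11.7616]
tr(P') = 29.5641


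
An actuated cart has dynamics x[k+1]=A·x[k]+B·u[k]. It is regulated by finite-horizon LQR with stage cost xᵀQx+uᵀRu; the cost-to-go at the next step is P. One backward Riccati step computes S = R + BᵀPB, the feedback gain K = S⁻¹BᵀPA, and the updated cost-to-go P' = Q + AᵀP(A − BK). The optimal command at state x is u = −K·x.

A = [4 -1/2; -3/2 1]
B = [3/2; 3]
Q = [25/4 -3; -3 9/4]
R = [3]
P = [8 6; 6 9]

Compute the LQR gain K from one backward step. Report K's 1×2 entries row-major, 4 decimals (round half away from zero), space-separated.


BᵀP = [30.0000 36.0000]
S = R + BᵀPB = [3] + [153.0000] = [156.0000]
BᵀPA = [66.0000 21.0000]
K = S⁻¹·BᵀPA = [0.4231 0.1346]
A−BK = [3.3654 -0.7019; -2.7692 0.5962]
AᵀP(A−BK) = [48.3269 -9.8846; -9.8846 2.1731]
P' = Q + AᵀP(A−BK) = [54.5769 -12.8846; -12.8846 4.4231]
tr(P') = 59.0000

0.4231 0.1346


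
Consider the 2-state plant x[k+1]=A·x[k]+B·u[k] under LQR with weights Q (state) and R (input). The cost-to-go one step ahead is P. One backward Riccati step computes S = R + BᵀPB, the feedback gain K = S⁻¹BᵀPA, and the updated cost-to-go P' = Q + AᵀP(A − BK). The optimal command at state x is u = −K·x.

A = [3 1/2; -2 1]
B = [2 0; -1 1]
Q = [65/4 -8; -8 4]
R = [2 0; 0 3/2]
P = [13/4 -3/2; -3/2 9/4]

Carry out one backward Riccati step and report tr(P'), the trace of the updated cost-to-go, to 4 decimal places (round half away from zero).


25.6529

BᵀP = [8.0000 -5.2500; -1.5000 2.2500]
S = R + BᵀPB = [2 0; 0 3/2] + [21.2500 -5.2500; -5.2500 2.2500] = [23.2500 -5.2500; -5.2500 3.7500]
BᵀPA = [34.5000 -1.2500; -9.0000 1.5000]
K = S⁻¹·BᵀPA = [1.3774 0.0535; -0.4717 0.4748]
A−BK = [0.2453 0.3931; -0.1509 0.5786]
AᵀP(A−BK) = [4.4858 -0.1958; -0.1958 0.9171]
P' = Q + AᵀP(A−BK) = [20.7358 -8.1958; -8.1958 4.9171]
tr(P') = 25.6529


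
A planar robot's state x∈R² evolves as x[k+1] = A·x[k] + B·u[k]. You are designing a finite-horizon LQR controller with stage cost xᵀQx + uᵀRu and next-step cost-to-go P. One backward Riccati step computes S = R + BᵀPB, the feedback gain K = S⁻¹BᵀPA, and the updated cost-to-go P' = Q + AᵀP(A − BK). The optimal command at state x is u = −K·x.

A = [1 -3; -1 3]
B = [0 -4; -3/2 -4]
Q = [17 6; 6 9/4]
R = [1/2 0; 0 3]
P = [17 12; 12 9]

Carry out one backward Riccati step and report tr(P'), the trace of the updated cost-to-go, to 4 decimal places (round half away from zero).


BᵀP = [-18.0000 -13.5000; -116.0000 -84.0000]
S = R + BᵀPB = [1/2 0; 0 3] + [20.2500 126.0000; 126.0000 800.0000] = [20.7500 126.0000; 126.0000 803.0000]
BᵀPA = [-4.5000 13.5000; -32.0000 96.0000]
K = S⁻¹·BᵀPA = [0.5323 -1.5968; -0.1234 0.3701]
A−BK = [0.5065 -1.5196; -0.6951 2.0852]
AᵀP(A−BK) = [0.4474 -1.3421; -1.3421 4.0264]
P' = Q + AᵀP(A−BK) = [17.4474 4.6579; 4.6579 6.2764]
tr(P') = 23.7238

23.7238


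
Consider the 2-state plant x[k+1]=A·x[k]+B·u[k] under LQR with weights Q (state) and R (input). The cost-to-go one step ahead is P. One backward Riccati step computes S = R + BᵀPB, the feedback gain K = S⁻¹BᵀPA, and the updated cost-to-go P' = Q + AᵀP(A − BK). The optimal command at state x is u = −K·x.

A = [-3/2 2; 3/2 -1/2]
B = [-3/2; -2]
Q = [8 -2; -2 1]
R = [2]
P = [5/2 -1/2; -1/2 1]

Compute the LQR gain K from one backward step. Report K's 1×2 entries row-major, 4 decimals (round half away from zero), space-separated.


BᵀP = [-2.7500 -1.2500]
S = R + BᵀPB = [2] + [6.6250] = [8.6250]
BᵀPA = [2.2500 -4.8750]
K = S⁻¹·BᵀPA = [0.2609 -0.5652]
A−BK = [-1.1087 1.1522; 2.0217 -1.6304]
AᵀP(A−BK) = [9.5380 -8.8533; -8.8533 8.4946]
P' = Q + AᵀP(A−BK) = [17.5380 -10.8533; -10.8533 9.4946]
tr(P') = 27.0326

0.2609 -0.5652


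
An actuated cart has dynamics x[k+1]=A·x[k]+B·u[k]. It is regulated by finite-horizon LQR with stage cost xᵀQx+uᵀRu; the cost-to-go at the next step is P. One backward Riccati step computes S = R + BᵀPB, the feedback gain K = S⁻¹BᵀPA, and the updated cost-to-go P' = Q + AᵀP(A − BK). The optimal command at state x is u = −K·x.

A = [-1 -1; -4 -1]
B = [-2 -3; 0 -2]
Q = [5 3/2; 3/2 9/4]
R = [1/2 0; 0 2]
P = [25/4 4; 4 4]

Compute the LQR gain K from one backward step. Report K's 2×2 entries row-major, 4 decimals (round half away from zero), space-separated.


-1.0622 0.0196 1.3381 0.3738

BᵀP = [-12.5000 -8.0000; -26.7500 -20.0000]
S = R + BᵀPB = [1/2 0; 0 2] + [25.0000 53.5000; 53.5000 120.2500] = [25.5000 53.5000; 53.5000 122.2500]
BᵀPA = [44.5000 20.5000; 106.7500 46.7500]
K = S⁻¹·BᵀPA = [-1.0622 0.0196; 1.3381 0.3738]
A−BK = [0.8898 0.1607; -1.3239 -0.2523]
AᵀP(A−BK) = [6.6801 1.4708; 1.4708 0.3714]
P' = Q + AᵀP(A−BK) = [11.6801 2.9708; 2.9708 2.6214]
tr(P') = 14.3014


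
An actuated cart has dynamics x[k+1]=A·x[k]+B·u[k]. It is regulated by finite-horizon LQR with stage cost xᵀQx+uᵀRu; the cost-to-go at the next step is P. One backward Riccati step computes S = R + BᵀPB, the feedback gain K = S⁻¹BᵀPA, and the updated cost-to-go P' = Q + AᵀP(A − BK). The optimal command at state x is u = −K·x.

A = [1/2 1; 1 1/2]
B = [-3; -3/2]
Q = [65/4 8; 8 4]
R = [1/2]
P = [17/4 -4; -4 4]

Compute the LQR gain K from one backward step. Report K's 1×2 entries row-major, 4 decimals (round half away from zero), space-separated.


0.2234 -0.3191

BᵀP = [-6.7500 6.0000]
S = R + BᵀPB = [1/2] + [11.2500] = [11.7500]
BᵀPA = [2.6250 -3.7500]
K = S⁻¹·BᵀPA = [0.2234 -0.3191]
A−BK = [1.1702 0.0426; 1.3351 0.0213]
AᵀP(A−BK) = [0.4761 -0.0372; -0.0372 0.0532]
P' = Q + AᵀP(A−BK) = [16.7261 7.9628; 7.9628 4.0532]
tr(P') = 20.7793


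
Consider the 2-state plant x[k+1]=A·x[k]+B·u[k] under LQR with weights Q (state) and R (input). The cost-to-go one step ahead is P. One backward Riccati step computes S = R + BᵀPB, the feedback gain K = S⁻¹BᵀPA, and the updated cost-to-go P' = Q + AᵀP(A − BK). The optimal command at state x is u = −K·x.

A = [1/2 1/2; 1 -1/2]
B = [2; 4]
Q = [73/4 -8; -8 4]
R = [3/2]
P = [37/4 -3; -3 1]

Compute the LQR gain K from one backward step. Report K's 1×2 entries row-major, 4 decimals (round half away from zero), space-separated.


0.1923 0.6538

BᵀP = [6.5000 -2.0000]
S = R + BᵀPB = [3/2] + [5.0000] = [6.5000]
BᵀPA = [1.2500 4.2500]
K = S⁻¹·BᵀPA = [0.1923 0.6538]
A−BK = [0.1154 -0.8077; 0.2308 -3.1154]
AᵀP(A−BK) = [0.0721 0.2452; 0.2452 1.2837]
P' = Q + AᵀP(A−BK) = [18.3221 -7.7548; -7.7548 5.2837]
tr(P') = 23.6058


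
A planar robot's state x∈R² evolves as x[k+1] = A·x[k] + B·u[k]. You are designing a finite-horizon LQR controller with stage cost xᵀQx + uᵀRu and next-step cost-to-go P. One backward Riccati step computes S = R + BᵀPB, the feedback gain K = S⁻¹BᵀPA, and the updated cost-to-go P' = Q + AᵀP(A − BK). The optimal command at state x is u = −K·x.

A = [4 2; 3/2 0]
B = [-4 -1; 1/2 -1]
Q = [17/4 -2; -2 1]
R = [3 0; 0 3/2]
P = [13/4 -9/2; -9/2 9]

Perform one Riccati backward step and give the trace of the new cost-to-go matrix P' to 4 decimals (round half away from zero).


BᵀP = [-15.2500 22.5000; 1.2500 -4.5000]
S = R + BᵀPB = [3 0; 0 3/2] + [72.2500 -7.2500; -7.2500 3.2500] = [75.2500 -7.2500; -7.2500 4.7500]
BᵀPA = [-27.2500 -30.5000; -1.7500 2.5000]
K = S⁻¹·BᵀPA = [-0.4662 -0.4157; -1.0800 -0.1082]
A−BK = [1.0554 0.2288; 0.6531 0.0996]
AᵀP(A−BK) = [3.6568 0.9815; 0.9815 0.5904]
P' = Q + AᵀP(A−BK) = [7.9068 -1.0185; -1.0185 1.5904]
tr(P') = 9.4972

9.4972


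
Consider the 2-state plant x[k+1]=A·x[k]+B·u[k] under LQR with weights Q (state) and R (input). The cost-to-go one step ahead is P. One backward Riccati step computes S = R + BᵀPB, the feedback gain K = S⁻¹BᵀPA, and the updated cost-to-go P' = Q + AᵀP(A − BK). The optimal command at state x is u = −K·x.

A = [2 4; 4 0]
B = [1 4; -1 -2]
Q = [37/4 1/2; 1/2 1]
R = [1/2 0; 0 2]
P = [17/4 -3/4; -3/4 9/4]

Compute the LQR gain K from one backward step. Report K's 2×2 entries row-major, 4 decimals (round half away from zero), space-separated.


BᵀP = [5.0000 -3.0000; 18.5000 -7.5000]
S = R + BᵀPB = [1/2 0; 0 2] + [8.0000 26.0000; 26.0000 89.0000] = [8.5000 26.0000; 26.0000 91.0000]
BᵀPA = [-2.0000 20.0000; 7.0000 74.0000]
K = S⁻¹·BᵀPA = [-3.7333 -1.0667; 1.1436 1.1179]
A−BK = [1.1590 0.5949; 2.5538 1.1692]
AᵀP(A−BK) = [25.5282 12.0410; 12.0410 6.6051]
P' = Q + AᵀP(A−BK) = [34.7782 12.5410; 12.5410 7.6051]
tr(P') = 42.3833

-3.7333 -1.0667 1.1436 1.1179


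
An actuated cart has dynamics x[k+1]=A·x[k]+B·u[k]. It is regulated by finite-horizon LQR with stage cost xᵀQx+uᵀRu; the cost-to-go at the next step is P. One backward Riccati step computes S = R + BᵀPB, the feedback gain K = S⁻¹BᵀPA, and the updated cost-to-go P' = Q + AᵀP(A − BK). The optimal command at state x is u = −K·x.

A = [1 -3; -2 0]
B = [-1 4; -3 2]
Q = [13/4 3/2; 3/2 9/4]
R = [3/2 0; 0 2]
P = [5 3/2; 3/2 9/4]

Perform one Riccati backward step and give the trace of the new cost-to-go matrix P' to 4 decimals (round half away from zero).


BᵀP = [-9.5000 -8.2500; 23.0000 10.5000]
S = R + BᵀPB = [3/2 0; 0 2] + [34.2500 -54.5000; -54.5000 113.0000] = [35.7500 -54.5000; -54.5000 115.0000]
BᵀPA = [7.0000 28.5000; 2.0000 -69.0000]
K = S⁻¹·BᵀPA = [0.8011 -0.4233; 0.3970 -0.8006]
A−BK = [0.2130 -0.2209; -0.3909 0.3313]
AᵀP(A−BK) = [1.5986 -1.4356; -1.4356 1.8221]
P' = Q + AᵀP(A−BK) = [4.8486 0.0644; 0.0644 4.0721]
tr(P') = 8.9207

8.9207


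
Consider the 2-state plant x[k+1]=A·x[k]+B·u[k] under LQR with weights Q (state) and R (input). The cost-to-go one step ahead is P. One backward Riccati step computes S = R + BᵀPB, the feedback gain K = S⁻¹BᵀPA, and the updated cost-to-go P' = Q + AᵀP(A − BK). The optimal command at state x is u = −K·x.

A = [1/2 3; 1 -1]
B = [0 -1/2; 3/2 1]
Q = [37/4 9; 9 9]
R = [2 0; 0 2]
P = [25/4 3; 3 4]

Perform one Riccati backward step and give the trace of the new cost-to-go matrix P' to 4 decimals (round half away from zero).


BᵀP = [4.5000 6.0000; -0.1250 2.5000]
S = R + BᵀPB = [2 0; 0 2] + [9.0000 3.7500; 3.7500 2.5625] = [11.0000 3.7500; 3.7500 4.5625]
BᵀPA = [8.2500 7.5000; 2.4375 -2.8750]
K = S⁻¹·BᵀPA = [0.7889 1.2457; -0.1142 -1.6540]
A−BK = [0.4429 2.1730; -0.0692 -1.2145]
AᵀP(A−BK) = [2.3322 6.6298; 6.6298 28.1522]
P' = Q + AᵀP(A−BK) = [11.5822 15.6298; 15.6298 37.1522]
tr(P') = 48.7344

48.7344


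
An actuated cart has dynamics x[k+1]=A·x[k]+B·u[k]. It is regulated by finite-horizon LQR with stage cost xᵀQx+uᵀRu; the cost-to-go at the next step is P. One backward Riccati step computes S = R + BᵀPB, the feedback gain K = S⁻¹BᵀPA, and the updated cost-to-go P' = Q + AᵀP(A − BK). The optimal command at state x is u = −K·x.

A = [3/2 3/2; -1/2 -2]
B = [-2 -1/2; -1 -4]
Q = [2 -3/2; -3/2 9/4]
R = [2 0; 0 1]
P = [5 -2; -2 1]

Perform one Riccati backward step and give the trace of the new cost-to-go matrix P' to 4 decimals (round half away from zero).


BᵀP = [-8.0000 3.0000; 5.5000 -3.0000]
S = R + BᵀPB = [2 0; 0 1] + [13.0000 -8.0000; -8.0000 9.2500] = [15.0000 -8.0000; -8.0000 10.2500]
BᵀPA = [-13.5000 -18.0000; 9.7500 14.2500]
K = S⁻¹·BᵀPA = [-0.6727 -0.7855; 0.4262 0.7772]
A−BK = [0.3677 0.3175; 0.5320 0.3231]
AᵀP(A−BK) = [1.2632 1.5682; 1.5682 2.0362]
P' = Q + AᵀP(A−BK) = [3.2632 0.0682; 0.0682 4.2862]
tr(P') = 7.5494

7.5494


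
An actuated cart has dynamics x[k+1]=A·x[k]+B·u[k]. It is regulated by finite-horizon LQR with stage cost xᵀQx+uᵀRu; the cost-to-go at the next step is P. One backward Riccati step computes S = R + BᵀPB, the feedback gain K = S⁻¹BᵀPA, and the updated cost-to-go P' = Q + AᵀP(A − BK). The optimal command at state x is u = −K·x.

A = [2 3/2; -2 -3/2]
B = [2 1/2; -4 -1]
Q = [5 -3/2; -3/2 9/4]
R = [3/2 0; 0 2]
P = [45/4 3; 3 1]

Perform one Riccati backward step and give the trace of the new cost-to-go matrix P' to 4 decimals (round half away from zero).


BᵀP = [10.5000 2.0000; 2.6250 0.5000]
S = R + BᵀPB = [3/2 0; 0 2] + [13.0000 3.2500; 3.2500 0.8125] = [14.5000 3.2500; 3.2500 2.8125]
BᵀPA = [17.0000 12.7500; 4.2500 3.1875]
K = S⁻¹·BᵀPA = [1.1251 0.8438; 0.2110 0.1582]
A−BK = [-0.3557 -0.2668; 2.7115 2.0336]
AᵀP(A−BK) = [4.9762 3.7322; 3.7322 2.7991]
P' = Q + AᵀP(A−BK) = [9.9762 2.2322; 2.2322 5.0491]
tr(P') = 15.0253

15.0253


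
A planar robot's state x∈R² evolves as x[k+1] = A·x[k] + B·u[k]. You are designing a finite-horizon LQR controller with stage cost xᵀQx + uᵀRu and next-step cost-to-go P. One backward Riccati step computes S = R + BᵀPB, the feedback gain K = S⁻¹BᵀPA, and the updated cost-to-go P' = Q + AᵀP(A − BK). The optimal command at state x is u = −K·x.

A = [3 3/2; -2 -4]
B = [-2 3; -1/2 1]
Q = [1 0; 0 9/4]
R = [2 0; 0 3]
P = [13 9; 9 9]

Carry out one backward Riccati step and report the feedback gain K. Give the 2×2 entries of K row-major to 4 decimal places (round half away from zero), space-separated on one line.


BᵀP = [-30.5000 -22.5000; 48.0000 36.0000]
S = R + BᵀPB = [2 0; 0 3] + [72.2500 -114.0000; -114.0000 180.0000] = [74.2500 -114.0000; -114.0000 183.0000]
BᵀPA = [-46.5000 44.2500; 72.0000 -72.0000]
K = S⁻¹·BᵀPA = [-0.5095 -0.1863; 0.0760 -0.5095]
A−BK = [1.7529 2.6559; -2.3308 -3.5837]
AᵀP(A−BK) = [15.8327 23.5209; 23.5209 36.8099]
P' = Q + AᵀP(A−BK) = [16.8327 23.5209; 23.5209 39.0599]
tr(P') = 55.8926

-0.5095 -0.1863 0.0760 -0.5095


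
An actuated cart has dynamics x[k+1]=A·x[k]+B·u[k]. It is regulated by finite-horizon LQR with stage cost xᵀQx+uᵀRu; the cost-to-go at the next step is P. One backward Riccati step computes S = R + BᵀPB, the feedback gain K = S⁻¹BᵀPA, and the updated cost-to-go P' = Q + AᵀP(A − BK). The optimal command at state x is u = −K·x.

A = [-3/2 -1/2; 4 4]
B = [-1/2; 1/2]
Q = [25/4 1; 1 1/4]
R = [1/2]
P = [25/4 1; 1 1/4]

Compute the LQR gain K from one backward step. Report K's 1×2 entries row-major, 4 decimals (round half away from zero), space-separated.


1.5000 -0.1154

BᵀP = [-2.6250 -0.3750]
S = R + BᵀPB = [1/2] + [1.1250] = [1.6250]
BᵀPA = [2.4375 -0.1875]
K = S⁻¹·BᵀPA = [1.5000 -0.1154]
A−BK = [-0.7500 -0.5577; 3.2500 4.0577]
AᵀP(A−BK) = [2.4063 0.9688; 0.9688 1.5409]
P' = Q + AᵀP(A−BK) = [8.6563 1.9688; 1.9688 1.7909]
tr(P') = 10.4471


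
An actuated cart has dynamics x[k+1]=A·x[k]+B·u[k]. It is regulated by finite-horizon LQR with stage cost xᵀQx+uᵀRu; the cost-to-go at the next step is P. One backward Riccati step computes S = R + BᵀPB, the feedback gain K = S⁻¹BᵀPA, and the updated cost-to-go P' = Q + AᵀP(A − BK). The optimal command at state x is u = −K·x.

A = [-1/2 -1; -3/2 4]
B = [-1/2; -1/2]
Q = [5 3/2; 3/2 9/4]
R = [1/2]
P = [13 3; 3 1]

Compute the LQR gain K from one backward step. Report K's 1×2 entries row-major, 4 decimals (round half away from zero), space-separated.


1.2727 0.0000

BᵀP = [-8.0000 -2.0000]
S = R + BᵀPB = [1/2] + [5.0000] = [5.5000]
BᵀPA = [7.0000 0.0000]
K = S⁻¹·BᵀPA = [1.2727 0.0000]
A−BK = [0.1364 -1.0000; -0.8636 4.0000]
AᵀP(A−BK) = [1.0909 -1.0000; -1.0000 5.0000]
P' = Q + AᵀP(A−BK) = [6.0909 0.5000; 0.5000 7.2500]
tr(P') = 13.3409


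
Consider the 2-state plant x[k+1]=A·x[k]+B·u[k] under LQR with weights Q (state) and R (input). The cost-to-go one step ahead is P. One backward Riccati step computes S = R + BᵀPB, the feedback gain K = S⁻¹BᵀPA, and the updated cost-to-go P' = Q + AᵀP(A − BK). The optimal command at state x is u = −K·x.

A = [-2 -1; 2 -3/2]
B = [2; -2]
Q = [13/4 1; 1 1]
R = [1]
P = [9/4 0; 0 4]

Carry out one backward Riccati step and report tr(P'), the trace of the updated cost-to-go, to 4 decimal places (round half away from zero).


14.2981

BᵀP = [4.5000 -8.0000]
S = R + BᵀPB = [1] + [25.0000] = [26.0000]
BᵀPA = [-25.0000 7.5000]
K = S⁻¹·BᵀPA = [-0.9615 0.2885]
A−BK = [-0.0769 -1.5769; 0.0769 -0.9231]
AᵀP(A−BK) = [0.9615 -0.2885; -0.2885 9.0865]
P' = Q + AᵀP(A−BK) = [4.2115 0.7115; 0.7115 10.0865]
tr(P') = 14.2981


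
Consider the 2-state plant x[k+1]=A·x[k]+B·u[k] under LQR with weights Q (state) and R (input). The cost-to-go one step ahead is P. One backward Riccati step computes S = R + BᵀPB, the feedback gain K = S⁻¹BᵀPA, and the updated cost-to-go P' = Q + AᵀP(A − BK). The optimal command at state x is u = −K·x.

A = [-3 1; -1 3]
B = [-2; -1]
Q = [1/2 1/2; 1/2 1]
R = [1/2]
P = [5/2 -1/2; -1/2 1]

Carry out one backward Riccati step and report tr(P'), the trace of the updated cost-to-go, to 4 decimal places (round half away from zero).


BᵀP = [-4.5000 0.0000]
S = R + BᵀPB = [1/2] + [9.0000] = [9.5000]
BᵀPA = [13.5000 -4.5000]
K = S⁻¹·BᵀPA = [1.4211 -0.4737]
A−BK = [-0.1579 0.0526; 0.4211 2.5263]
AᵀP(A−BK) = [1.3158 0.8947; 0.8947 6.3684]
P' = Q + AᵀP(A−BK) = [1.8158 1.3947; 1.3947 7.3684]
tr(P') = 9.1842

9.1842


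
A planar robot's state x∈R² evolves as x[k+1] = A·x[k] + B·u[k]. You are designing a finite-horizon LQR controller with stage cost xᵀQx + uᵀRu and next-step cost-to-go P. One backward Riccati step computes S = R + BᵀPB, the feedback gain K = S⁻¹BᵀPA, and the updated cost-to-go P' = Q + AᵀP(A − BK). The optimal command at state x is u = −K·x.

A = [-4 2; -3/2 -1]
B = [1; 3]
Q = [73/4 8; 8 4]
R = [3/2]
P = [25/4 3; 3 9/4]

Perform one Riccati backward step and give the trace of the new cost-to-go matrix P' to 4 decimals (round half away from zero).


BᵀP = [15.2500 9.7500]
S = R + BᵀPB = [3/2] + [44.5000] = [46.0000]
BᵀPA = [-75.6250 20.7500]
K = S⁻¹·BᵀPA = [-1.6440 0.4511]
A−BK = [-2.3560 1.5489; 3.4321 -2.3533]
AᵀP(A−BK) = [16.7334 -9.5115; -9.5115 5.8899]
P' = Q + AᵀP(A−BK) = [34.9834 -1.5115; -1.5115 9.8899]
tr(P') = 44.8733

44.8733


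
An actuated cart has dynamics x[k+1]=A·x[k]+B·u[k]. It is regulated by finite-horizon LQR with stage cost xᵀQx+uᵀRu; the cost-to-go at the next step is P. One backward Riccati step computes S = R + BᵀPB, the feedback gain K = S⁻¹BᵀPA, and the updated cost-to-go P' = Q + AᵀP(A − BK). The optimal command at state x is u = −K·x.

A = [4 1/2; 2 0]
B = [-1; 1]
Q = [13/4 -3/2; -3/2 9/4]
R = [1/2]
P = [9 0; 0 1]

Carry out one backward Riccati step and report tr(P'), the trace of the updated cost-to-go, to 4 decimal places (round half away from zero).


43.7262

BᵀP = [-9.0000 1.0000]
S = R + BᵀPB = [1/2] + [10.0000] = [10.5000]
BᵀPA = [-34.0000 -4.5000]
K = S⁻¹·BᵀPA = [-3.2381 -0.4286]
A−BK = [0.7619 0.0714; 5.2381 0.4286]
AᵀP(A−BK) = [37.9048 3.4286; 3.4286 0.3214]
P' = Q + AᵀP(A−BK) = [41.1548 1.9286; 1.9286 2.5714]
tr(P') = 43.7262


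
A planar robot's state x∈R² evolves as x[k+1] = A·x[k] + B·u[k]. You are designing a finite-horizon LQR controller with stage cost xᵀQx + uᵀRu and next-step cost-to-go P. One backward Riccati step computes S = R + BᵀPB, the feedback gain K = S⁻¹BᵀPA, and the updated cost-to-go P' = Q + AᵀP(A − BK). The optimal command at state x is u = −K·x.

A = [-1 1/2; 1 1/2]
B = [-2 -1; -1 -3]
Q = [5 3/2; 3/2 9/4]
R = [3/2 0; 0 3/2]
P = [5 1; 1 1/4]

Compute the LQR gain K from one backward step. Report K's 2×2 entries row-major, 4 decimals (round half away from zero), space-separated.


0.2799 -0.1728 0.0869 -0.1226

BᵀP = [-11.0000 -2.2500; -8.0000 -1.7500]
S = R + BᵀPB = [3/2 0; 0 3/2] + [24.2500 17.7500; 17.7500 13.2500] = [25.7500 17.7500; 17.7500 14.7500]
BᵀPA = [8.7500 -6.6250; 6.2500 -4.8750]
K = S⁻¹·BᵀPA = [0.2799 -0.1728; 0.0869 -0.1226]
A−BK = [-0.3533 0.0319; 1.5405 -0.0405]
AᵀP(A−BK) = [0.2577 -0.0970; -0.0970 0.0702]
P' = Q + AᵀP(A−BK) = [5.2577 1.4030; 1.4030 2.3202]
tr(P') = 7.5779


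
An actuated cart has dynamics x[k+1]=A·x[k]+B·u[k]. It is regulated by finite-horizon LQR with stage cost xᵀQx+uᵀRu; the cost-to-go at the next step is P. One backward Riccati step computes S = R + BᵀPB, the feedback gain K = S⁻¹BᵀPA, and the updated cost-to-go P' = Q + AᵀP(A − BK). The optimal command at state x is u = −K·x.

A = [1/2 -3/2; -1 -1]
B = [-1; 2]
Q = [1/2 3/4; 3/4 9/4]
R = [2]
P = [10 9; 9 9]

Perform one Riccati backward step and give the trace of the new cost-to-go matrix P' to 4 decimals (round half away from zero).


BᵀP = [8.0000 9.0000]
S = R + BᵀPB = [2] + [10.0000] = [12.0000]
BᵀPA = [-5.0000 -21.0000]
K = S⁻¹·BᵀPA = [-0.4167 -1.7500]
A−BK = [0.0833 -3.2500; -0.1667 2.5000]
AᵀP(A−BK) = [0.4167 1.7500; 1.7500 21.7500]
P' = Q + AᵀP(A−BK) = [0.9167 2.5000; 2.5000 24.0000]
tr(P') = 24.9167

24.9167
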